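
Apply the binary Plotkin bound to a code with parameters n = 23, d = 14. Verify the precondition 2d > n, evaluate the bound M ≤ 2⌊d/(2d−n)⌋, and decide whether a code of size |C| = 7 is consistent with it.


Plotkin bound M ≤ 4; given |C| = 7 > bound (violated).

Check applicability: 2d = 28, n = 23.
2d − n = 5 > 0, so Plotkin applies.
Compute d/(2d−n) = 14/5 ≈ 2.8000.
⌊d/(2d−n)⌋ = 2.
Plotkin bound: M ≤ 2·2 = 4.
Given |C| = 7, check: VIOLATED.
This |C| is above the Plotkin bound, so no binary code with n = 23, d = 14 and 7 codewords exists.


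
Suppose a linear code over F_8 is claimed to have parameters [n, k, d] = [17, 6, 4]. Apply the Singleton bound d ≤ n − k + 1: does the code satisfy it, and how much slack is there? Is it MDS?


Singleton RHS = n − k + 1 = 12, slack = 8, bound satisfied, not MDS.

Singleton bound: d ≤ n − k + 1.
Here n = 17, k = 6, so n − k + 1 = 12.
Given d = 4, check d ≤ 12: YES.
Slack = (n − k + 1) − d = 8.
The code is NOT MDS (slack = 8 > 0).
Description: the claimed parameters are [17, 6, 4]_8; such a code would be non-MDS.


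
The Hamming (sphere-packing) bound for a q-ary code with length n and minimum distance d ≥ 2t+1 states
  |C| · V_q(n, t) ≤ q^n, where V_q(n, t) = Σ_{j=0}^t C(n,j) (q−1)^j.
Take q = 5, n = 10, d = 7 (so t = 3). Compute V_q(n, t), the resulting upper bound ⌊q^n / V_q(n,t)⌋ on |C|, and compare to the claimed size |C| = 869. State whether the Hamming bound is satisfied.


V_q(n, t) = 8441, q^n = 9765625, Hamming bound = 1156, |C| = 869 ≤ bound (satisfied).

Step 1: Compute V_q(n, t) = Σ_{j=0}^3 C(n, j) (q−1)^j.
  j = 0: C(10,0)·(4)^0 = 1·1 = 1.
  j = 1: C(10,1)·(4)^1 = 10·4 = 40.
  j = 2: C(10,2)·(4)^2 = 45·16 = 720.
  j = 3: C(10,3)·(4)^3 = 120·64 = 7680.
  V_q(n, t) = 1 + 40 + 720 + 7680 = 8441.
Step 2: q^n = 5^10 = 9765625.
Step 3: Hamming bound ⌊q^n / V_q(n,t)⌋ = ⌊9765625/8441⌋ = 1156.
Step 4: Compare |C| = 869 to 1156: satisfied.
The claimed |C| lies below the Hamming bound.


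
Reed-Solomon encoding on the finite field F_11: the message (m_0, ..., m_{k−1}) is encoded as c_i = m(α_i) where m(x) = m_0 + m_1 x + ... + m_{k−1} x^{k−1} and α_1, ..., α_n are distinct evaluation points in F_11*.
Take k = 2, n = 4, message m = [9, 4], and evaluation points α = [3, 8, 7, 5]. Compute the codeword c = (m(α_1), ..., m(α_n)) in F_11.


c = [10, 8, 4, 7]

Message polynomial: m(x) = 9 + 4·x (mod 11).
For each evaluation point α_i, compute m(α_i) mod 11:
  α_1 = 3: Horner steps 4 → 10, so m(3) = 10.
  α_2 = 8: Horner steps 4 → 8, so m(8) = 8.
  α_3 = 7: Horner steps 4 → 4, so m(7) = 4.
  α_4 = 5: Horner steps 4 → 7, so m(5) = 7.
Codeword c = [10, 8, 4, 7] ∈ F_11^4.


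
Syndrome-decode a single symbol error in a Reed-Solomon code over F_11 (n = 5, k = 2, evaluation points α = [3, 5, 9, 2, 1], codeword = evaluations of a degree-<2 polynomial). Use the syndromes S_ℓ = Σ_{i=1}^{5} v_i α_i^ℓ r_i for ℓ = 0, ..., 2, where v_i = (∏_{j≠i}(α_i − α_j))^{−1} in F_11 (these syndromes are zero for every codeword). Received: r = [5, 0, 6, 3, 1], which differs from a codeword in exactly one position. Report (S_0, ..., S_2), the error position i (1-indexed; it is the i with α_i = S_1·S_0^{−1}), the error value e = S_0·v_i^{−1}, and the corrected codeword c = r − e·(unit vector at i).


S = (8, 7, 2), error at position 2, error magnitude e = 2, c = [5, 9, 6, 3, 1].

Step 1: column multipliers v_i = (∏_{j≠i}(α_i − α_j))^{−1} mod 11.
  i = 1 (α = 3): (3−5)(3−9)(3−2)(3−1) = (−2)·(−6)·1·2 = 24 ≡ 2, so v_1 = 2^{−1} = 6 (mod 11).
  i = 2 (α = 5): (5−3)(5−9)(5−2)(5−1) = 2·(−4)·3·4 = −96 ≡ 3, so v_2 = 3^{−1} = 4 (mod 11).
  i = 3 (α = 9): (9−3)(9−5)(9−2)(9−1) = 6·4·7·8 = 1344 ≡ 2, so v_3 = 2^{−1} = 6 (mod 11).
  i = 4 (α = 2): (2−3)(2−5)(2−9)(2−1) = (−1)·(−3)·(−7)·1 = −21 ≡ 1, so v_4 = 1^{−1} = 1 (mod 11).
  i = 5 (α = 1): (1−3)(1−5)(1−9)(1−2) = (−2)·(−4)·(−8)·(−1) = 64 ≡ 9, so v_5 = 9^{−1} = 5 (mod 11).
  v = [6, 4, 6, 1, 5].
Step 2: syndromes of r = [5, 0, 6, 3, 1] (all sums mod 11).
  S_0 = Σ v_i r_i = 6·5 + 4·0 + 6·6 + 1·3 + 5·1 = 74 ≡ 8.
  S_1 = Σ v_i α_i r_i = 6·3·5 + 4·5·0 + 6·9·6 + 1·2·3 + 5·1·1 = 425 ≡ 7.
  α_i^2 mod 11 = [9, 3, 4, 4, 1].
  S_2 = Σ v_i α_i^2 r_i = 6·9·5 + 4·3·0 + 6·4·6 + 1·4·3 + 5·1·1 = 431 ≡ 2.
  S = (8, 7, 2) ≠ 0, so r is not a codeword (an error is present).
Step 3: locate the error. For a single error e at position i, S_ℓ = v_i·e·α_i^ℓ, so α_err = S_1/S_0.
  S_0^{−1} = 8^{−1} = 7 (mod 11), so α_err = 7·7 = 49 ≡ 5 = α_2. Error position i = 2.
  Consistency check: S_2/S_1 = 2·8 = 16 ≡ 5 = α_err ✓ (single-error assumption holds).
Step 4: error magnitude e = S_0/v_2 = S_0·∏_{j≠2}(α_2 − α_j) = 8·3 = 24 ≡ 2 (mod 11).
Step 5: correct position 2: c_2 = r_2 − e = 0 − 2 ≡ 9 (mod 11). Hence c = [5, 9, 6, 3, 1].
  Check: interpolating c through the α_i gives m(x) = 10 + 2·x (degree < 2) with m(α_i) = c_i for every i, so c is indeed a codeword.


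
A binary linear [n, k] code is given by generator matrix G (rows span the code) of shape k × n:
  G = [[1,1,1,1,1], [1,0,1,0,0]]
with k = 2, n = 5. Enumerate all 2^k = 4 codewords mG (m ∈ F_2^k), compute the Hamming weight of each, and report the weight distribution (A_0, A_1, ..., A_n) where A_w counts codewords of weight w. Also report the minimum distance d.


Weight distribution: A_0 = 1, A_2 = 1, A_3 = 1, A_5 = 1. Minimum distance d = 2.

Enumerate all 2^2 = 4 messages m ∈ F_2^2.
For each, compute codeword c = mG in F_2^5, then tally its weight.
  m = 00 → c = 00000, weight = 0.
  m = 10 → c = 11111, weight = 5.
  m = 01 → c = 10100, weight = 2.
  m = 11 → c = 01011, weight = 3.
Tally weights:
  weight 0: 1 codewords.
  weight 2: 1 codewords.
  weight 3: 1 codewords.
  weight 5: 1 codewords.
Minimum distance d = smallest w > 0 with A_w > 0 = 2.
Sanity: Σ A_w = 4 = 2^2 = 4 ✓.


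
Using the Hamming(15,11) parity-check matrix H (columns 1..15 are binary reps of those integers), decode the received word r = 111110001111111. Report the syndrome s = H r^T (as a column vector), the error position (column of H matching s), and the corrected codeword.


s = (1, 0, 0, 1)^T, error position = 9, corrected codeword c = 111110000111111

Compute s = H r^T mod 2 one row at a time:
  s_1 = 0 + 1 + 1 + 1 + 1 + 1 + 1 + 1 = 7 ≡ 1 (mod 2).
  s_2 = 1 + 1 + 0 + 0 + 1 + 1 + 1 + 1 = 6 ≡ 0 (mod 2).
  s_3 = 1 + 1 + 0 + 0 + 1 + 1 + 1 + 1 = 6 ≡ 0 (mod 2).
  s_4 = 1 + 1 + 1 + 0 + 1 + 1 + 1 + 1 = 7 ≡ 1 (mod 2).
s = (1, 0, 0, 1)^T — this equals column 9 of H (binary 1001), so error is at position 9.
Correct: flip bit 9 of r = 111110001111111 to get c = 111110000111111.


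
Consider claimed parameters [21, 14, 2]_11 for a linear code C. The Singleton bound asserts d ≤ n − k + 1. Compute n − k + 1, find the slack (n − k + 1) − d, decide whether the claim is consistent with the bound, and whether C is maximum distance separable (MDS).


Singleton RHS = n − k + 1 = 8, slack = 6, bound satisfied, not MDS.

Singleton bound: d ≤ n − k + 1.
Here n = 21, k = 14, so n − k + 1 = 8.
Given d = 2, check d ≤ 8: YES.
Slack = (n − k + 1) − d = 6.
The code is NOT MDS (slack = 6 > 0).
Description: the claimed parameters are [21, 14, 2]_11; such a code would be non-MDS.


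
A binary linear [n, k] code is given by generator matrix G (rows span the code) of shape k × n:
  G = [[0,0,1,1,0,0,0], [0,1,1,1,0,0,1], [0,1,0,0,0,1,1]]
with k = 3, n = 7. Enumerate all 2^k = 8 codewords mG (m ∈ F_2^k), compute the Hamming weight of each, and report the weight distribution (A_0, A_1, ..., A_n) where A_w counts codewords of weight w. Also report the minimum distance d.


Weight distribution: A_0 = 1, A_1 = 1, A_2 = 2, A_3 = 2, A_4 = 1, A_5 = 1. Minimum distance d = 1.

Enumerate all 2^3 = 8 messages m ∈ F_2^3.
For each, compute codeword c = mG in F_2^7, then tally its weight.
  m = 000 → c = 0000000, weight = 0.
  m = 100 → c = 0011000, weight = 2.
  m = 010 → c = 0111001, weight = 4.
  m = 110 → c = 0100001, weight = 2.
  m = 001 → c = 0100011, weight = 3.
  m = 101 → c = 0111011, weight = 5.
  m = 011 → c = 0011010, weight = 3.
  m = 111 → c = 0000010, weight = 1.
Tally weights:
  weight 0: 1 codewords.
  weight 1: 1 codewords.
  weight 2: 2 codewords.
  weight 3: 2 codewords.
  weight 4: 1 codewords.
  weight 5: 1 codewords.
Minimum distance d = smallest w > 0 with A_w > 0 = 1.
Sanity: Σ A_w = 8 = 2^3 = 8 ✓.


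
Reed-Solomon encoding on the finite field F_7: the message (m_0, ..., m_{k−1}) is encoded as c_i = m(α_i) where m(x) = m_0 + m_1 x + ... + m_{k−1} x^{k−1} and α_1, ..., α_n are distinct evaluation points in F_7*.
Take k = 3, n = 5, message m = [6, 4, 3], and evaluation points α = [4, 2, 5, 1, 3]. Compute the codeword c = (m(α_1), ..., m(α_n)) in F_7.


c = [0, 5, 3, 6, 3]

Message polynomial: m(x) = 6 + 4·x + 3·x^2 (mod 7).
For each evaluation point α_i, compute m(α_i) mod 7:
  α_1 = 4: Horner steps 3 → 2 → 0, so m(4) = 0.
  α_2 = 2: Horner steps 3 → 3 → 5, so m(2) = 5.
  α_3 = 5: Horner steps 3 → 5 → 3, so m(5) = 3.
  α_4 = 1: Horner steps 3 → 0 → 6, so m(1) = 6.
  α_5 = 3: Horner steps 3 → 6 → 3, so m(3) = 3.
Codeword c = [0, 5, 3, 6, 3] ∈ F_7^5.


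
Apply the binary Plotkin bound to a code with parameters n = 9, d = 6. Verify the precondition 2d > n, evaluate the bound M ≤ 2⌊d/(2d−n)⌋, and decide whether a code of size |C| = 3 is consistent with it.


Plotkin bound M ≤ 4; given |C| = 3 ≤ bound (satisfied).

Check applicability: 2d = 12, n = 9.
2d − n = 3 > 0, so Plotkin applies.
Compute d/(2d−n) = 6/3 ≈ 2.0000.
⌊d/(2d−n)⌋ = 2.
Plotkin bound: M ≤ 2·2 = 4.
Given |C| = 3, check: satisfied.
This |C| is below the Plotkin bound.


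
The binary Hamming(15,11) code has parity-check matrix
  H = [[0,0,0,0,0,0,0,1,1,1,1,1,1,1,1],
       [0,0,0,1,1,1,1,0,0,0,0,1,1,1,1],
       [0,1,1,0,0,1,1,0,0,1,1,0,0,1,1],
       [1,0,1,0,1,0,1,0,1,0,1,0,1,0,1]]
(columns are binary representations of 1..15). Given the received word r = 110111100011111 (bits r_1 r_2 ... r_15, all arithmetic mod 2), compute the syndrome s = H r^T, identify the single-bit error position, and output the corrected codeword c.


s = (1, 0, 0, 0)^T, error position = 8, corrected codeword c = 110111110011111

Compute s = H r^T mod 2 one row at a time:
  s_1 = 0 + 0 + 0 + 1 + 1 + 1 + 1 + 1 = 5 ≡ 1 (mod 2).
  s_2 = 1 + 1 + 1 + 1 + 1 + 1 + 1 + 1 = 8 ≡ 0 (mod 2).
  s_3 = 1 + 0 + 1 + 1 + 0 + 1 + 1 + 1 = 6 ≡ 0 (mod 2).
  s_4 = 1 + 0 + 1 + 1 + 0 + 1 + 1 + 1 = 6 ≡ 0 (mod 2).
s = (1, 0, 0, 0)^T — this equals column 8 of H (binary 1000), so error is at position 8.
Correct: flip bit 8 of r = 110111100011111 to get c = 110111110011111.


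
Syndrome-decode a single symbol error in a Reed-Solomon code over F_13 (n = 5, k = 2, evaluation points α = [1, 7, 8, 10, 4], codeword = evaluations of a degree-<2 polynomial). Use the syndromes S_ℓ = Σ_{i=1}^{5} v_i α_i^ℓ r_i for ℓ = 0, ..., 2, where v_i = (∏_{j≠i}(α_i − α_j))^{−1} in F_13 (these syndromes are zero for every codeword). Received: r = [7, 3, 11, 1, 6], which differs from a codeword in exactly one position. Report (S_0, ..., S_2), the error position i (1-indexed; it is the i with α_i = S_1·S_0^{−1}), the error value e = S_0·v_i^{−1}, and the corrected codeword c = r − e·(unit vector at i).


S = (8, 6, 11), error at position 5, error magnitude e = 1, c = [7, 3, 11, 1, 5].

Step 1: column multipliers v_i = (∏_{j≠i}(α_i − α_j))^{−1} mod 13.
  i = 1 (α = 1): (1−7)(1−8)(1−10)(1−4) = (−6)·(−7)·(−9)·(−3) = 1134 ≡ 3, so v_1 = 3^{−1} = 9 (mod 13).
  i = 2 (α = 7): (7−1)(7−8)(7−10)(7−4) = 6·(−1)·(−3)·3 = 54 ≡ 2, so v_2 = 2^{−1} = 7 (mod 13).
  i = 3 (α = 8): (8−1)(8−7)(8−10)(8−4) = 7·1·(−2)·4 = −56 ≡ 9, so v_3 = 9^{−1} = 3 (mod 13).
  i = 4 (α = 10): (10−1)(10−7)(10−8)(10−4) = 9·3·2·6 = 324 ≡ 12, so v_4 = 12^{−1} = 12 (mod 13).
  i = 5 (α = 4): (4−1)(4−7)(4−8)(4−10) = 3·(−3)·(−4)·(−6) = −216 ≡ 5, so v_5 = 5^{−1} = 8 (mod 13).
  v = [9, 7, 3, 12, 8].
Step 2: syndromes of r = [7, 3, 11, 1, 6] (all sums mod 13).
  S_0 = Σ v_i r_i = 9·7 + 7·3 + 3·11 + 12·1 + 8·6 = 177 ≡ 8.
  S_1 = Σ v_i α_i r_i = 9·1·7 + 7·7·3 + 3·8·11 + 12·10·1 + 8·4·6 = 786 ≡ 6.
  α_i^2 mod 13 = [1, 10, 12, 9, 3].
  S_2 = Σ v_i α_i^2 r_i = 9·1·7 + 7·10·3 + 3·12·11 + 12·9·1 + 8·3·6 = 921 ≡ 11.
  S = (8, 6, 11) ≠ 0, so r is not a codeword (an error is present).
Step 3: locate the error. For a single error e at position i, S_ℓ = v_i·e·α_i^ℓ, so α_err = S_1/S_0.
  S_0^{−1} = 8^{−1} = 5 (mod 13), so α_err = 6·5 = 30 ≡ 4 = α_5. Error position i = 5.
  Consistency check: S_2/S_1 = 11·11 = 121 ≡ 4 = α_err ✓ (single-error assumption holds).
Step 4: error magnitude e = S_0/v_5 = S_0·∏_{j≠5}(α_5 − α_j) = 8·5 = 40 ≡ 1 (mod 13).
Step 5: correct position 5: c_5 = r_5 − e = 6 − 1 ≡ 5 (mod 13). Hence c = [7, 3, 11, 1, 5].
  Check: interpolating c through the α_i gives m(x) = 12 + 8·x (degree < 2) with m(α_i) = c_i for every i, so c is indeed a codeword.


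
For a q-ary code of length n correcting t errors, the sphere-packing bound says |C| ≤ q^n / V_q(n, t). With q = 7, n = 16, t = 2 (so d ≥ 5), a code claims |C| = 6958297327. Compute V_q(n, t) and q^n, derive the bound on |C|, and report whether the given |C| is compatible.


V_q(n, t) = 4417, q^n = 33232930569601, Hamming bound = 7523869270, |C| = 6958297327 ≤ bound (satisfied).

Step 1: Compute V_q(n, t) = Σ_{j=0}^2 C(n, j) (q−1)^j.
  j = 0: C(16,0)·(6)^0 = 1·1 = 1.
  j = 1: C(16,1)·(6)^1 = 16·6 = 96.
  j = 2: C(16,2)·(6)^2 = 120·36 = 4320.
  V_q(n, t) = 1 + 96 + 4320 = 4417.
Step 2: q^n = 7^16 = 33232930569601.
Step 3: Hamming bound ⌊q^n / V_q(n,t)⌋ = ⌊33232930569601/4417⌋ = 7523869270.
Step 4: Compare |C| = 6958297327 to 7523869270: satisfied.
The claimed |C| lies below the Hamming bound.


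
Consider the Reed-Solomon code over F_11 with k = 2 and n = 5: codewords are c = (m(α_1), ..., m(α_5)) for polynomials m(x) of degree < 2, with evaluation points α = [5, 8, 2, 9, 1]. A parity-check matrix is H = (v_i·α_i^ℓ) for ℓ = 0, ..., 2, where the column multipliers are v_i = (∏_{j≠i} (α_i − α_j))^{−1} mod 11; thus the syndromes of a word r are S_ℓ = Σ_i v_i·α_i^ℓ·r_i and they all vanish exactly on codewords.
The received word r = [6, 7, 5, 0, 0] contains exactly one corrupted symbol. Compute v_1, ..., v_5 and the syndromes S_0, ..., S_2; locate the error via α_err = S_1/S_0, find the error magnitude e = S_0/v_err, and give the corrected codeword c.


S = (8, 8, 8), error at position 5, error magnitude e = 10, c = [6, 7, 5, 0, 1].

Step 1: column multipliers v_i = (∏_{j≠i}(α_i − α_j))^{−1} mod 11.
  i = 1 (α = 5): (5−8)(5−2)(5−9)(5−1) = (−3)·3·(−4)·4 = 144 ≡ 1, so v_1 = 1^{−1} = 1 (mod 11).
  i = 2 (α = 8): (8−5)(8−2)(8−9)(8−1) = 3·6·(−1)·7 = −126 ≡ 6, so v_2 = 6^{−1} = 2 (mod 11).
  i = 3 (α = 2): (2−5)(2−8)(2−9)(2−1) = (−3)·(−6)·(−7)·1 = −126 ≡ 6, so v_3 = 6^{−1} = 2 (mod 11).
  i = 4 (α = 9): (9−5)(9−8)(9−2)(9−1) = 4·1·7·8 = 224 ≡ 4, so v_4 = 4^{−1} = 3 (mod 11).
  i = 5 (α = 1): (1−5)(1−8)(1−2)(1−9) = (−4)·(−7)·(−1)·(−8) = 224 ≡ 4, so v_5 = 4^{−1} = 3 (mod 11).
  v = [1, 2, 2, 3, 3].
Step 2: syndromes of r = [6, 7, 5, 0, 0] (all sums mod 11).
  S_0 = Σ v_i r_i = 1·6 + 2·7 + 2·5 + 3·0 + 3·0 = 30 ≡ 8.
  S_1 = Σ v_i α_i r_i = 1·5·6 + 2·8·7 + 2·2·5 + 3·9·0 + 3·1·0 = 162 ≡ 8.
  α_i^2 mod 11 = [3, 9, 4, 4, 1].
  S_2 = Σ v_i α_i^2 r_i = 1·3·6 + 2·9·7 + 2·4·5 + 3·4·0 + 3·1·0 = 184 ≡ 8.
  S = (8, 8, 8) ≠ 0, so r is not a codeword (an error is present).
Step 3: locate the error. For a single error e at position i, S_ℓ = v_i·e·α_i^ℓ, so α_err = S_1/S_0.
  S_0^{−1} = 8^{−1} = 7 (mod 11), so α_err = 8·7 = 56 ≡ 1 = α_5. Error position i = 5.
  Consistency check: S_2/S_1 = 8·7 = 56 ≡ 1 = α_err ✓ (single-error assumption holds).
Step 4: error magnitude e = S_0/v_5 = S_0·∏_{j≠5}(α_5 − α_j) = 8·4 = 32 ≡ 10 (mod 11).
Step 5: correct position 5: c_5 = r_5 − e = 0 − 10 ≡ 1 (mod 11). Hence c = [6, 7, 5, 0, 1].
  Check: interpolating c through the α_i gives m(x) = 8 + 4·x (degree < 2) with m(α_i) = c_i for every i, so c is indeed a codeword.


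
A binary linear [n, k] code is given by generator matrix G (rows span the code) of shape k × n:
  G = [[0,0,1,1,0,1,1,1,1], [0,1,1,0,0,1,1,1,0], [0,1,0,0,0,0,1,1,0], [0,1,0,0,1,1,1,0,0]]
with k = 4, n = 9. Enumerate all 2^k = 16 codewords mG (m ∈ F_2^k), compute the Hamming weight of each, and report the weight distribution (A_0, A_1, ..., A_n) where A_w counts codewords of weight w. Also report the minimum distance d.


Weight distribution: A_0 = 1, A_2 = 1, A_3 = 4, A_4 = 3, A_5 = 4, A_6 = 3. Minimum distance d = 2.

Enumerate all 2^4 = 16 messages m ∈ F_2^4.
For each, compute codeword c = mG in F_2^9, then tally its weight.
  m = 0000 → c = 000000000, weight = 0.
  m = 1000 → c = 001101111, weight = 6.
  m = 0100 → c = 011001110, weight = 5.
  m = 1100 → c = 010100001, weight = 3.
  m = 0010 → c = 010000110, weight = 3.
  m = 1010 → c = 011101001, weight = 5.
  m = 0110 → c = 001001000, weight = 2.
  m = 1110 → c = 000100111, weight = 4.
  m = 0001 → c = 010011100, weight = 4.
  m = 1001 → c = 011110011, weight = 6.
  m = 0101 → c = 001010010, weight = 3.
  m = 1101 → c = 000111101, weight = 5.
  m = 0011 → c = 000011010, weight = 3.
  m = 1011 → c = 001110101, weight = 5.
  m = 0111 → c = 011010100, weight = 4.
  m = 1111 → c = 010111011, weight = 6.
Tally weights:
  weight 0: 1 codewords.
  weight 2: 1 codewords.
  weight 3: 4 codewords.
  weight 4: 3 codewords.
  weight 5: 4 codewords.
  weight 6: 3 codewords.
Minimum distance d = smallest w > 0 with A_w > 0 = 2.
Sanity: Σ A_w = 16 = 2^4 = 16 ✓.


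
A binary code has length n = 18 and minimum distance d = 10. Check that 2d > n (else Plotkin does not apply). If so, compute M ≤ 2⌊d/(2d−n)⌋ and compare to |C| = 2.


Plotkin bound M ≤ 10; given |C| = 2 ≤ bound (satisfied).

Check applicability: 2d = 20, n = 18.
2d − n = 2 > 0, so Plotkin applies.
Compute d/(2d−n) = 10/2 ≈ 5.0000.
⌊d/(2d−n)⌋ = 5.
Plotkin bound: M ≤ 2·5 = 10.
Given |C| = 2, check: satisfied.
This |C| is below the Plotkin bound.


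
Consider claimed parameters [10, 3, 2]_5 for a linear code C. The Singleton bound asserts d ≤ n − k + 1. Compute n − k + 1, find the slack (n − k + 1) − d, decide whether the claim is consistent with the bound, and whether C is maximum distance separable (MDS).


Singleton RHS = n − k + 1 = 8, slack = 6, bound satisfied, not MDS.

Singleton bound: d ≤ n − k + 1.
Here n = 10, k = 3, so n − k + 1 = 8.
Given d = 2, check d ≤ 8: YES.
Slack = (n − k + 1) − d = 6.
The code is NOT MDS (slack = 6 > 0).
Description: the claimed parameters are [10, 3, 2]_5; such a code would be non-MDS.


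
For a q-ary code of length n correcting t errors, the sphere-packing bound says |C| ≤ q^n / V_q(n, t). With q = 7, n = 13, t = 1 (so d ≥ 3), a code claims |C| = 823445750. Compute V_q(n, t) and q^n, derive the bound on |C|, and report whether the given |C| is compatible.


V_q(n, t) = 79, q^n = 96889010407, Hamming bound = 1226443169, |C| = 823445750 ≤ bound (satisfied).

Step 1: Compute V_q(n, t) = Σ_{j=0}^1 C(n, j) (q−1)^j.
  j = 0: C(13,0)·(6)^0 = 1·1 = 1.
  j = 1: C(13,1)·(6)^1 = 13·6 = 78.
  V_q(n, t) = 1 + 78 = 79.
Step 2: q^n = 7^13 = 96889010407.
Step 3: Hamming bound ⌊q^n / V_q(n,t)⌋ = ⌊96889010407/79⌋ = 1226443169.
Step 4: Compare |C| = 823445750 to 1226443169: satisfied.
The claimed |C| lies below the Hamming bound.


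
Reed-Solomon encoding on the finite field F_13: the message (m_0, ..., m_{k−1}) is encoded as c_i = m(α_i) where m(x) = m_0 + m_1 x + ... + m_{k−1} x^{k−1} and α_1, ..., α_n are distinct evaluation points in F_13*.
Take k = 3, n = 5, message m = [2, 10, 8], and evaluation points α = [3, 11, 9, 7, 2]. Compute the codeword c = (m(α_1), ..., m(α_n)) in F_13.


c = [0, 1, 12, 9, 2]

Message polynomial: m(x) = 2 + 10·x + 8·x^2 (mod 13).
For each evaluation point α_i, compute m(α_i) mod 13:
  α_1 = 3: Horner steps 8 → 8 → 0, so m(3) = 0.
  α_2 = 11: Horner steps 8 → 7 → 1, so m(11) = 1.
  α_3 = 9: Horner steps 8 → 4 → 12, so m(9) = 12.
  α_4 = 7: Horner steps 8 → 1 → 9, so m(7) = 9.
  α_5 = 2: Horner steps 8 → 0 → 2, so m(2) = 2.
Codeword c = [0, 1, 12, 9, 2] ∈ F_13^5.


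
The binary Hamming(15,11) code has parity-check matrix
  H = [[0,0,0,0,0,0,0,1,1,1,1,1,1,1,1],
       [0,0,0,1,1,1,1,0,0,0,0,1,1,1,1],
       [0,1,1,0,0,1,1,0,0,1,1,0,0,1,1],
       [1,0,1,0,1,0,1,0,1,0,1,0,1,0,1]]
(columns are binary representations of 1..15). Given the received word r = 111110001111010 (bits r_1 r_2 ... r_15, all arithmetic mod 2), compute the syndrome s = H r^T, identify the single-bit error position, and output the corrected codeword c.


s = (1, 0, 1, 1)^T, error position = 11, corrected codeword c = 111110001101010

Compute s = H r^T mod 2 one row at a time:
  s_1 = 0 + 1 + 1 + 1 + 1 + 0 + 1 + 0 = 5 ≡ 1 (mod 2).
  s_2 = 1 + 1 + 0 + 0 + 1 + 0 + 1 + 0 = 4 ≡ 0 (mod 2).
  s_3 = 1 + 1 + 0 + 0 + 1 + 1 + 1 + 0 = 5 ≡ 1 (mod 2).
  s_4 = 1 + 1 + 1 + 0 + 1 + 1 + 0 + 0 = 5 ≡ 1 (mod 2).
s = (1, 0, 1, 1)^T — this equals column 11 of H (binary 1011), so error is at position 11.
Correct: flip bit 11 of r = 111110001111010 to get c = 111110001101010.


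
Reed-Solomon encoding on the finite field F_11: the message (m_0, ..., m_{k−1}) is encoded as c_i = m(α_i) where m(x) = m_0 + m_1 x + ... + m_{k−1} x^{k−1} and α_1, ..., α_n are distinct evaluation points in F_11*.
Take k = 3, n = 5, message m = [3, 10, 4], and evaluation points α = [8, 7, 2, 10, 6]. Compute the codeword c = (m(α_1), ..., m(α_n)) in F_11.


c = [9, 5, 6, 8, 9]

Message polynomial: m(x) = 3 + 10·x + 4·x^2 (mod 11).
For each evaluation point α_i, compute m(α_i) mod 11:
  α_1 = 8: Horner steps 4 → 9 → 9, so m(8) = 9.
  α_2 = 7: Horner steps 4 → 5 → 5, so m(7) = 5.
  α_3 = 2: Horner steps 4 → 7 → 6, so m(2) = 6.
  α_4 = 10: Horner steps 4 → 6 → 8, so m(10) = 8.
  α_5 = 6: Horner steps 4 → 1 → 9, so m(6) = 9.
Codeword c = [9, 5, 6, 8, 9] ∈ F_11^5.


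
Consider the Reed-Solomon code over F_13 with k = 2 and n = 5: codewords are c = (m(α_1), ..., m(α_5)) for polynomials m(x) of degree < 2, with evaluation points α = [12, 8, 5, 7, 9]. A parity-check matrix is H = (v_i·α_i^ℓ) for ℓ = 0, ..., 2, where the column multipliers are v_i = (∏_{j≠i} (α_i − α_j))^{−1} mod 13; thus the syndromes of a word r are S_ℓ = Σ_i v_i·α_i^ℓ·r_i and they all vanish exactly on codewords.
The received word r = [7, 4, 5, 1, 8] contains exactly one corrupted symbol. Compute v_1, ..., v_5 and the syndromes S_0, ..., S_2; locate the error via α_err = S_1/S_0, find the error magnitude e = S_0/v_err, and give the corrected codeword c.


S = (11, 12, 6), error at position 4, error magnitude e = 1, c = [7, 4, 5, 0, 8].

Step 1: column multipliers v_i = (∏_{j≠i}(α_i − α_j))^{−1} mod 13.
  i = 1 (α = 12): (12−8)(12−5)(12−7)(12−9) = 4·7·5·3 = 420 ≡ 4, so v_1 = 4^{−1} = 10 (mod 13).
  i = 2 (α = 8): (8−12)(8−5)(8−7)(8−9) = (−4)·3·1·(−1) = 12 ≡ 12, so v_2 = 12^{−1} = 12 (mod 13).
  i = 3 (α = 5): (5−12)(5−8)(5−7)(5−9) = (−7)·(−3)·(−2)·(−4) = 168 ≡ 12, so v_3 = 12^{−1} = 12 (mod 13).
  i = 4 (α = 7): (7−12)(7−8)(7−5)(7−9) = (−5)·(−1)·2·(−2) = −20 ≡ 6, so v_4 = 6^{−1} = 11 (mod 13).
  i = 5 (α = 9): (9−12)(9−8)(9−5)(9−7) = (−3)·1·4·2 = −24 ≡ 2, so v_5 = 2^{−1} = 7 (mod 13).
  v = [10, 12, 12, 11, 7].
Step 2: syndromes of r = [7, 4, 5, 1, 8] (all sums mod 13).
  S_0 = Σ v_i r_i = 10·7 + 12·4 + 12·5 + 11·1 + 7·8 = 245 ≡ 11.
  S_1 = Σ v_i α_i r_i = 10·12·7 + 12·8·4 + 12·5·5 + 11·7·1 + 7·9·8 = 2105 ≡ 12.
  α_i^2 mod 13 = [1, 12, 12, 10, 3].
  S_2 = Σ v_i α_i^2 r_i = 10·1·7 + 12·12·4 + 12·12·5 + 11·10·1 + 7·3·8 = 1644 ≡ 6.
  S = (11, 12, 6) ≠ 0, so r is not a codeword (an error is present).
Step 3: locate the error. For a single error e at position i, S_ℓ = v_i·e·α_i^ℓ, so α_err = S_1/S_0.
  S_0^{−1} = 11^{−1} = 6 (mod 13), so α_err = 12·6 = 72 ≡ 7 = α_4. Error position i = 4.
  Consistency check: S_2/S_1 = 6·12 = 72 ≡ 7 = α_err ✓ (single-error assumption holds).
Step 4: error magnitude e = S_0/v_4 = S_0·∏_{j≠4}(α_4 − α_j) = 11·6 = 66 ≡ 1 (mod 13).
Step 5: correct position 4: c_4 = r_4 − e = 1 − 1 ≡ 0 (mod 13). Hence c = [7, 4, 5, 0, 8].
  Check: interpolating c through the α_i gives m(x) = 11 + 4·x (degree < 2) with m(α_i) = c_i for every i, so c is indeed a codeword.


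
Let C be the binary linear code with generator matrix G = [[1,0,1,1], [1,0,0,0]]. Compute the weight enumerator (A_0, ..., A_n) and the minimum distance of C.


Weight distribution: A_0 = 1, A_1 = 1, A_2 = 1, A_3 = 1. Minimum distance d = 1.

Enumerate all 2^2 = 4 messages m ∈ F_2^2.
For each, compute codeword c = mG in F_2^4, then tally its weight.
  m = 00 → c = 0000, weight = 0.
  m = 10 → c = 1011, weight = 3.
  m = 01 → c = 1000, weight = 1.
  m = 11 → c = 0011, weight = 2.
Tally weights:
  weight 0: 1 codewords.
  weight 1: 1 codewords.
  weight 2: 1 codewords.
  weight 3: 1 codewords.
Minimum distance d = smallest w > 0 with A_w > 0 = 1.
Sanity: Σ A_w = 4 = 2^2 = 4 ✓.


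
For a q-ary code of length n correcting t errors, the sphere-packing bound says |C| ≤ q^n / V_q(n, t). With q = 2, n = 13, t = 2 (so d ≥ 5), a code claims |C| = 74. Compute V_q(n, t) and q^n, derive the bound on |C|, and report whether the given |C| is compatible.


V_q(n, t) = 92, q^n = 8192, Hamming bound = 89, |C| = 74 ≤ bound (satisfied).

Step 1: Compute V_q(n, t) = Σ_{j=0}^2 C(n, j) (q−1)^j.
  j = 0: C(13,0)·(1)^0 = 1·1 = 1.
  j = 1: C(13,1)·(1)^1 = 13·1 = 13.
  j = 2: C(13,2)·(1)^2 = 78·1 = 78.
  V_q(n, t) = 1 + 13 + 78 = 92.
Step 2: q^n = 2^13 = 8192.
Step 3: Hamming bound ⌊q^n / V_q(n,t)⌋ = ⌊8192/92⌋ = 89.
Step 4: Compare |C| = 74 to 89: satisfied.
The claimed |C| lies below the Hamming bound.


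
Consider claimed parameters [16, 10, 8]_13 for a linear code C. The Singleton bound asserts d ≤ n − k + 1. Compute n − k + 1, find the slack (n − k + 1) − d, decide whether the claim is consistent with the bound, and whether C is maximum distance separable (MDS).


Singleton RHS = n − k + 1 = 7, slack = -1, bound violated (no such code; not MDS).

Singleton bound: d ≤ n − k + 1.
Here n = 16, k = 10, so n − k + 1 = 7.
Given d = 8, check d ≤ 7: NO.
Slack = (n − k + 1) − d = -1.
The slack is negative: d = 8 exceeds n − k + 1 = 7 by 1, so the Singleton bound is violated and no linear [16, 10, 8]_13 code can exist. In particular it is not MDS (MDS requires d = n − k + 1 exactly).
Description: the claimed parameters are [16, 10, 8]_13; such a code would be impossible (violates the Singleton bound).


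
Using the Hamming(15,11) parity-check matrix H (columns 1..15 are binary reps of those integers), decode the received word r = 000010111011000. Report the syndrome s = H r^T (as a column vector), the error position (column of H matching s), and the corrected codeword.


s = (0, 1, 0, 0)^T, error position = 4, corrected codeword c = 000110111011000

Compute s = H r^T mod 2 one row at a time:
  s_1 = 1 + 1 + 0 + 1 + 1 + 0 + 0 + 0 = 4 ≡ 0 (mod 2).
  s_2 = 0 + 1 + 0 + 1 + 1 + 0 + 0 + 0 = 3 ≡ 1 (mod 2).
  s_3 = 0 + 0 + 0 + 1 + 0 + 1 + 0 + 0 = 2 ≡ 0 (mod 2).
  s_4 = 0 + 0 + 1 + 1 + 1 + 1 + 0 + 0 = 4 ≡ 0 (mod 2).
s = (0, 1, 0, 0)^T — this equals column 4 of H (binary 0100), so error is at position 4.
Correct: flip bit 4 of r = 000010111011000 to get c = 000110111011000.


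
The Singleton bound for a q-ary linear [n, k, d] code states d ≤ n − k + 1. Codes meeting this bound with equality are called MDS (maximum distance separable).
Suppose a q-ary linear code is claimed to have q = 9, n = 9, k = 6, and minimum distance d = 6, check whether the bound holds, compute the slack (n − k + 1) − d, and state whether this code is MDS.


Singleton RHS = n − k + 1 = 4, slack = -2, bound violated (no such code; not MDS).

Singleton bound: d ≤ n − k + 1.
Here n = 9, k = 6, so n − k + 1 = 4.
Given d = 6, check d ≤ 4: NO.
Slack = (n − k + 1) − d = -2.
The slack is negative: d = 6 exceeds n − k + 1 = 4 by 2, so the Singleton bound is violated and no linear [9, 6, 6]_9 code can exist. In particular it is not MDS (MDS requires d = n − k + 1 exactly).
Description: the claimed parameters are [9, 6, 6]_9; such a code would be impossible (violates the Singleton bound).


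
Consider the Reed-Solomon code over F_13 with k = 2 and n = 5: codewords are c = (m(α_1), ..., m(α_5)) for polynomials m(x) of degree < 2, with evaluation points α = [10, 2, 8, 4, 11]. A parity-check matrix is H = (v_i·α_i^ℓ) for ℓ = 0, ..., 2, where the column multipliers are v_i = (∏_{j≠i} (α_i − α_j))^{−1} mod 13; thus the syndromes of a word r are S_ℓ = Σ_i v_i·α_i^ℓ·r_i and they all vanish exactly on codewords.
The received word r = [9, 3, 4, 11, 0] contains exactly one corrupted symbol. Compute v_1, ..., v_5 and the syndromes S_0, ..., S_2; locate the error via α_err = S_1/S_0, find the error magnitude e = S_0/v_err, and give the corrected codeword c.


S = (3, 11, 10), error at position 3, error magnitude e = 3, c = [9, 3, 1, 11, 0].

Step 1: column multipliers v_i = (∏_{j≠i}(α_i − α_j))^{−1} mod 13.
  i = 1 (α = 10): (10−2)(10−8)(10−4)(10−11) = 8·2·6·(−1) = −96 ≡ 8, so v_1 = 8^{−1} = 5 (mod 13).
  i = 2 (α = 2): (2−10)(2−8)(2−4)(2−11) = (−8)·(−6)·(−2)·(−9) = 864 ≡ 6, so v_2 = 6^{−1} = 11 (mod 13).
  i = 3 (α = 8): (8−10)(8−2)(8−4)(8−11) = (−2)·6·4·(−3) = 144 ≡ 1, so v_3 = 1^{−1} = 1 (mod 13).
  i = 4 (α = 4): (4−10)(4−2)(4−8)(4−11) = (−6)·2·(−4)·(−7) = −336 ≡ 2, so v_4 = 2^{−1} = 7 (mod 13).
  i = 5 (α = 11): (11−10)(11−2)(11−8)(11−4) = 1·9·3·7 = 189 ≡ 7, so v_5 = 7^{−1} = 2 (mod 13).
  v = [5, 11, 1, 7, 2].
Step 2: syndromes of r = [9, 3, 4, 11, 0] (all sums mod 13).
  S_0 = Σ v_i r_i = 5·9 + 11·3 + 1·4 + 7·11 + 2·0 = 159 ≡ 3.
  S_1 = Σ v_i α_i r_i = 5·10·9 + 11·2·3 + 1·8·4 + 7·4·11 + 2·11·0 = 856 ≡ 11.
  α_i^2 mod 13 = [9, 4, 12, 3, 4].
  S_2 = Σ v_i α_i^2 r_i = 5·9·9 + 11·4·3 + 1·12·4 + 7·3·11 + 2·4·0 = 816 ≡ 10.
  S = (3, 11, 10) ≠ 0, so r is not a codeword (an error is present).
Step 3: locate the error. For a single error e at position i, S_ℓ = v_i·e·α_i^ℓ, so α_err = S_1/S_0.
  S_0^{−1} = 3^{−1} = 9 (mod 13), so α_err = 11·9 = 99 ≡ 8 = α_3. Error position i = 3.
  Consistency check: S_2/S_1 = 10·6 = 60 ≡ 8 = α_err ✓ (single-error assumption holds).
Step 4: error magnitude e = S_0/v_3 = S_0·∏_{j≠3}(α_3 − α_j) = 3·1 = 3 ≡ 3 (mod 13).
Step 5: correct position 3: c_3 = r_3 − e = 4 − 3 ≡ 1 (mod 13). Hence c = [9, 3, 1, 11, 0].
  Check: interpolating c through the α_i gives m(x) = 8 + 4·x (degree < 2) with m(α_i) = c_i for every i, so c is indeed a codeword.


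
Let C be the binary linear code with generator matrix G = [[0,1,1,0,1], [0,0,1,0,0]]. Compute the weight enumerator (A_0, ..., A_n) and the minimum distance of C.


Weight distribution: A_0 = 1, A_1 = 1, A_2 = 1, A_3 = 1. Minimum distance d = 1.

Enumerate all 2^2 = 4 messages m ∈ F_2^2.
For each, compute codeword c = mG in F_2^5, then tally its weight.
  m = 00 → c = 00000, weight = 0.
  m = 10 → c = 01101, weight = 3.
  m = 01 → c = 00100, weight = 1.
  m = 11 → c = 01001, weight = 2.
Tally weights:
  weight 0: 1 codewords.
  weight 1: 1 codewords.
  weight 2: 1 codewords.
  weight 3: 1 codewords.
Minimum distance d = smallest w > 0 with A_w > 0 = 1.
Sanity: Σ A_w = 4 = 2^2 = 4 ✓.


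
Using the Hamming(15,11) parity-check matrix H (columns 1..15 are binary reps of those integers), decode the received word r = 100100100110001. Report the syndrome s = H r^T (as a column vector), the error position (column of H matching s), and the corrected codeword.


s = (1, 1, 0, 0)^T, error position = 12, corrected codeword c = 100100100111001

Compute s = H r^T mod 2 one row at a time:
  s_1 = 0 + 0 + 1 + 1 + 0 + 0 + 0 + 1 = 3 ≡ 1 (mod 2).
  s_2 = 1 + 0 + 0 + 1 + 0 + 0 + 0 + 1 = 3 ≡ 1 (mod 2).
  s_3 = 0 + 0 + 0 + 1 + 1 + 1 + 0 + 1 = 4 ≡ 0 (mod 2).
  s_4 = 1 + 0 + 0 + 1 + 0 + 1 + 0 + 1 = 4 ≡ 0 (mod 2).
s = (1, 1, 0, 0)^T — this equals column 12 of H (binary 1100), so error is at position 12.
Correct: flip bit 12 of r = 100100100110001 to get c = 100100100111001.


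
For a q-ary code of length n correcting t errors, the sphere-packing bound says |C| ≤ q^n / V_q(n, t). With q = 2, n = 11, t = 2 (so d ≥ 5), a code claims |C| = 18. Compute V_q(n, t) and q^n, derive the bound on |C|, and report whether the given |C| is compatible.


V_q(n, t) = 67, q^n = 2048, Hamming bound = 30, |C| = 18 ≤ bound (satisfied).

Step 1: Compute V_q(n, t) = Σ_{j=0}^2 C(n, j) (q−1)^j.
  j = 0: C(11,0)·(1)^0 = 1·1 = 1.
  j = 1: C(11,1)·(1)^1 = 11·1 = 11.
  j = 2: C(11,2)·(1)^2 = 55·1 = 55.
  V_q(n, t) = 1 + 11 + 55 = 67.
Step 2: q^n = 2^11 = 2048.
Step 3: Hamming bound ⌊q^n / V_q(n,t)⌋ = ⌊2048/67⌋ = 30.
Step 4: Compare |C| = 18 to 30: satisfied.
The claimed |C| lies below the Hamming bound.


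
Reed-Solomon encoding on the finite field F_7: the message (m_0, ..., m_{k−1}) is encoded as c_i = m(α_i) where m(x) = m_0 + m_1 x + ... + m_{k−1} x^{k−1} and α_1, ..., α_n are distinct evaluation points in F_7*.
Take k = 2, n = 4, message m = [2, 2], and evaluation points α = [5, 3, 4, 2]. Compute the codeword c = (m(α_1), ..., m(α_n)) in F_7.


c = [5, 1, 3, 6]

Message polynomial: m(x) = 2 + 2·x (mod 7).
For each evaluation point α_i, compute m(α_i) mod 7:
  α_1 = 5: Horner steps 2 → 5, so m(5) = 5.
  α_2 = 3: Horner steps 2 → 1, so m(3) = 1.
  α_3 = 4: Horner steps 2 → 3, so m(4) = 3.
  α_4 = 2: Horner steps 2 → 6, so m(2) = 6.
Codeword c = [5, 1, 3, 6] ∈ F_7^4.


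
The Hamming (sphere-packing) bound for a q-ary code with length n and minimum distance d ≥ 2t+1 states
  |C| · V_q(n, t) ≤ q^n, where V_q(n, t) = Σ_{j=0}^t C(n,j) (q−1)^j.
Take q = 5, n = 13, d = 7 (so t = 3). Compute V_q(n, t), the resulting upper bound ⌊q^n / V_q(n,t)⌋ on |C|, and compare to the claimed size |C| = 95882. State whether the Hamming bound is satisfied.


V_q(n, t) = 19605, q^n = 1220703125, Hamming bound = 62264, |C| = 95882 > bound (violated).

Step 1: Compute V_q(n, t) = Σ_{j=0}^3 C(n, j) (q−1)^j.
  j = 0: C(13,0)·(4)^0 = 1·1 = 1.
  j = 1: C(13,1)·(4)^1 = 13·4 = 52.
  j = 2: C(13,2)·(4)^2 = 78·16 = 1248.
  j = 3: C(13,3)·(4)^3 = 286·64 = 18304.
  V_q(n, t) = 1 + 52 + 1248 + 18304 = 19605.
Step 2: q^n = 5^13 = 1220703125.
Step 3: Hamming bound ⌊q^n / V_q(n,t)⌋ = ⌊1220703125/19605⌋ = 62264.
Step 4: Compare |C| = 95882 to 62264: violated.
The claimed |C| lies above the Hamming bound, so no 5-ary code of length 13 with d ≥ 7 can have 95882 codewords.


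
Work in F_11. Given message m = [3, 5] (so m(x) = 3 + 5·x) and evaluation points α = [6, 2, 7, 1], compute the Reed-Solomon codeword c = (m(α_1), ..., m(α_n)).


c = [0, 2, 5, 8]

Message polynomial: m(x) = 3 + 5·x (mod 11).
For each evaluation point α_i, compute m(α_i) mod 11:
  α_1 = 6: Horner steps 5 → 0, so m(6) = 0.
  α_2 = 2: Horner steps 5 → 2, so m(2) = 2.
  α_3 = 7: Horner steps 5 → 5, so m(7) = 5.
  α_4 = 1: Horner steps 5 → 8, so m(1) = 8.
Codeword c = [0, 2, 5, 8] ∈ F_11^4.


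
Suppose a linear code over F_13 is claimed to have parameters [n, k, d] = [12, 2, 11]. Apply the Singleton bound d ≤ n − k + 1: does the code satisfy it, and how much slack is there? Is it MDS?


Singleton RHS = n − k + 1 = 11, slack = 0, bound satisfied, MDS.

Singleton bound: d ≤ n − k + 1.
Here n = 12, k = 2, so n − k + 1 = 11.
Given d = 11, check d ≤ 11: YES.
Slack = (n − k + 1) − d = 0.
The code is MDS (slack = 0).
Description: the claimed parameters are [12, 2, 11]_13; such a code would be MDS (meets Singleton bound).


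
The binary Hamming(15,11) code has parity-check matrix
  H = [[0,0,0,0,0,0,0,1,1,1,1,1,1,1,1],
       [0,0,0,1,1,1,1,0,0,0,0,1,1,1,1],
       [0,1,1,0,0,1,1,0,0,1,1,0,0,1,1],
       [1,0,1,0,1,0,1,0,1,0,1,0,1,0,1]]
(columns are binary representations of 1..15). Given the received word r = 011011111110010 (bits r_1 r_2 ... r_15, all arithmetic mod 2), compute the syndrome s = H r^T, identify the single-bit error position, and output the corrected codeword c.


s = (1, 0, 1, 1)^T, error position = 11, corrected codeword c = 011011111100010

Compute s = H r^T mod 2 one row at a time:
  s_1 = 1 + 1 + 1 + 1 + 0 + 0 + 1 + 0 = 5 ≡ 1 (mod 2).
  s_2 = 0 + 1 + 1 + 1 + 0 + 0 + 1 + 0 = 4 ≡ 0 (mod 2).
  s_3 = 1 + 1 + 1 + 1 + 1 + 1 + 1 + 0 = 7 ≡ 1 (mod 2).
  s_4 = 0 + 1 + 1 + 1 + 1 + 1 + 0 + 0 = 5 ≡ 1 (mod 2).
s = (1, 0, 1, 1)^T — this equals column 11 of H (binary 1011), so error is at position 11.
Correct: flip bit 11 of r = 011011111110010 to get c = 011011111100010.


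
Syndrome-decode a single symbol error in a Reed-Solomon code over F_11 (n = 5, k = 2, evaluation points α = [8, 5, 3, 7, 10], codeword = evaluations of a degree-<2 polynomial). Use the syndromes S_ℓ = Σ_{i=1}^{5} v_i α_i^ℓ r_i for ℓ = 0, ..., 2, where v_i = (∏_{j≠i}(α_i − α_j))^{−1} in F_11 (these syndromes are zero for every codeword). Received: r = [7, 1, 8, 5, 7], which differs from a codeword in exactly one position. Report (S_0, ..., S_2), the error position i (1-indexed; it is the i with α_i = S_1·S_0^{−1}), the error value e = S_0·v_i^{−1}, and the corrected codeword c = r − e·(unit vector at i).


S = (7, 4, 7), error at position 5, error magnitude e = 7, c = [7, 1, 8, 5, 0].

Step 1: column multipliers v_i = (∏_{j≠i}(α_i − α_j))^{−1} mod 11.
  i = 1 (α = 8): (8−5)(8−3)(8−7)(8−10) = 3·5·1·(−2) = −30 ≡ 3, so v_1 = 3^{−1} = 4 (mod 11).
  i = 2 (α = 5): (5−8)(5−3)(5−7)(5−10) = (−3)·2·(−2)·(−5) = −60 ≡ 6, so v_2 = 6^{−1} = 2 (mod 11).
  i = 3 (α = 3): (3−8)(3−5)(3−7)(3−10) = (−5)·(−2)·(−4)·(−7) = 280 ≡ 5, so v_3 = 5^{−1} = 9 (mod 11).
  i = 4 (α = 7): (7−8)(7−5)(7−3)(7−10) = (−1)·2·4·(−3) = 24 ≡ 2, so v_4 = 2^{−1} = 6 (mod 11).
  i = 5 (α = 10): (10−8)(10−5)(10−3)(10−7) = 2·5·7·3 = 210 ≡ 1, so v_5 = 1^{−1} = 1 (mod 11).
  v = [4, 2, 9, 6, 1].
Step 2: syndromes of r = [7, 1, 8, 5, 7] (all sums mod 11).
  S_0 = Σ v_i r_i = 4·7 + 2·1 + 9·8 + 6·5 + 1·7 = 139 ≡ 7.
  S_1 = Σ v_i α_i r_i = 4·8·7 + 2·5·1 + 9·3·8 + 6·7·5 + 1·10·7 = 730 ≡ 4.
  α_i^2 mod 11 = [9, 3, 9, 5, 1].
  S_2 = Σ v_i α_i^2 r_i = 4·9·7 + 2·3·1 + 9·9·8 + 6·5·5 + 1·1·7 = 1063 ≡ 7.
  S = (7, 4, 7) ≠ 0, so r is not a codeword (an error is present).
Step 3: locate the error. For a single error e at position i, S_ℓ = v_i·e·α_i^ℓ, so α_err = S_1/S_0.
  S_0^{−1} = 7^{−1} = 8 (mod 11), so α_err = 4·8 = 32 ≡ 10 = α_5. Error position i = 5.
  Consistency check: S_2/S_1 = 7·3 = 21 ≡ 10 = α_err ✓ (single-error assumption holds).
Step 4: error magnitude e = S_0/v_5 = S_0·∏_{j≠5}(α_5 − α_j) = 7·1 = 7 ≡ 7 (mod 11).
Step 5: correct position 5: c_5 = r_5 − e = 7 − 7 ≡ 0 (mod 11). Hence c = [7, 1, 8, 5, 0].
  Check: interpolating c through the α_i gives m(x) = 2 + 2·x (degree < 2) with m(α_i) = c_i for every i, so c is indeed a codeword.


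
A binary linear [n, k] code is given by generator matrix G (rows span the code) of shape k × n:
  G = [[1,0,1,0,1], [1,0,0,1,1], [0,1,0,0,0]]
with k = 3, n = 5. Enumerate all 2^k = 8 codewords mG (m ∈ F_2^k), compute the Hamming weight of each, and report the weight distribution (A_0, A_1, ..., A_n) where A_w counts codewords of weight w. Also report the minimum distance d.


Weight distribution: A_0 = 1, A_1 = 1, A_2 = 1, A_3 = 3, A_4 = 2. Minimum distance d = 1.

Enumerate all 2^3 = 8 messages m ∈ F_2^3.
For each, compute codeword c = mG in F_2^5, then tally its weight.
  m = 000 → c = 00000, weight = 0.
  m = 100 → c = 10101, weight = 3.
  m = 010 → c = 10011, weight = 3.
  m = 110 → c = 00110, weight = 2.
  m = 001 → c = 01000, weight = 1.
  m = 101 → c = 11101, weight = 4.
  m = 011 → c = 11011, weight = 4.
  m = 111 → c = 01110, weight = 3.
Tally weights:
  weight 0: 1 codewords.
  weight 1: 1 codewords.
  weight 2: 1 codewords.
  weight 3: 3 codewords.
  weight 4: 2 codewords.
Minimum distance d = smallest w > 0 with A_w > 0 = 1.
Sanity: Σ A_w = 8 = 2^3 = 8 ✓.
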